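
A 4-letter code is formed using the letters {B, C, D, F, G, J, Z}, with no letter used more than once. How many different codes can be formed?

With no repetition, fill the 4 letters in order: 7 choices, then 6, down to 4.
That product is 7 × 6 × 5 × 4 = 840.

840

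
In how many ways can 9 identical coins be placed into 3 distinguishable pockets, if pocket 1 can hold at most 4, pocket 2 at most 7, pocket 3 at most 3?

By stars and bars, unrestricted non-negative solutions to x_1+…+x_3 = 9 number C(9+2,2) = 55.
Subtract solutions that violate a single cap (substitute x_i' = x_i − (cap_i+1)): x_1 ≥ 5 gives C(6,2) = 15; x_2 ≥ 8 gives C(3,2) = 3; x_3 ≥ 4 gives C(7,2) = 21. Together 39.
Add back pairs where two caps are both exceeded: 0 + 1 + 0 = 1.
By inclusion–exclusion the count is 55 − 39 + 1 = 17.

17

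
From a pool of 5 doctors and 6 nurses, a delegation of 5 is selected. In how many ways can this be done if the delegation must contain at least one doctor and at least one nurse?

455

With no constraint there are C(11,5) = 462 possible selections.
Selections missing a whole group: no doctors → C(6,5) = 6; no nurses → C(5,5) = 1.
Both groups omitted at once is impossible, so 462 − 7 = 455.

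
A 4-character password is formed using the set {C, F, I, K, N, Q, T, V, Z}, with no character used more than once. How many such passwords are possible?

With no repetition, fill the 4 characters in order: 9 choices, then 8, down to 6.
That product is 9 × 8 × 7 × 6 = 3024.

3024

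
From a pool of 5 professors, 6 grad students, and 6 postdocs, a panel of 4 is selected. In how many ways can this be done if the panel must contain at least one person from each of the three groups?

Total 4-person selections from all 17: C(17,4) = 2380.
Subtract selections that omit an entire group: no professors → C(12,4) = 495; no grad students → C(11,4) = 330; no postdocs → C(11,4) = 330.
Add back selections omitting two groups (i.e. drawn from a single group): C(5,4) + C(6,4) + C(6,4) = 35.
By inclusion–exclusion: 2380 − 1155 + 35 = 1260.

1260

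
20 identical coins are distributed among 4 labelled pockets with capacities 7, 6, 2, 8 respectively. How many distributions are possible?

19

Without the upper bounds there are C(23,3) = 1771 ways to split 20 among 4 pockets.
Subtract solutions that violate a single cap (substitute x_i' = x_i − (cap_i+1)): x_1 ≥ 8 gives C(15,3) = 455; x_2 ≥ 7 gives C(16,3) = 560; x_3 ≥ 3 gives C(20,3) = 1140; x_4 ≥ 9 gives C(14,3) = 364. Together 2519.
Add back pairs where two caps are both exceeded: 56 + 220 + 20 + 286 + 35 + 165 = 782.
Subtract triples: 10 + 0 + 1 + 4 = 15.
By inclusion–exclusion the count is 1771 − 2519 + 782 − 15 = 19.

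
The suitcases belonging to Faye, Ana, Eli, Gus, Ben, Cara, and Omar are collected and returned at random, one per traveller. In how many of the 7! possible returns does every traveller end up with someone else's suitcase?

This is the derangement count D_7: permutations of 7 items with no fixed point.
By inclusion–exclusion this is Σ_{j=0}^{7} (−1)^j C(7,j)·(7−j)!.
Computing: 5040 − 5040 + 2520 − 840 + 210 − 42 + 7 − 1 = 1854.

1854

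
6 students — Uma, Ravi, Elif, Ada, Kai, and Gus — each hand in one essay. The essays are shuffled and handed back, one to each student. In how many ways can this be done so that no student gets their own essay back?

265

Let Aᵢ be the assignments in which student i gets their own essay. We want the size of the complement of A₁∪…∪A_6.
By inclusion–exclusion this is Σ_{j=0}^{6} (−1)^j C(6,j)·(6−j)!.
Computing: 720 − 720 + 360 − 120 + 30 − 6 + 1 = 265.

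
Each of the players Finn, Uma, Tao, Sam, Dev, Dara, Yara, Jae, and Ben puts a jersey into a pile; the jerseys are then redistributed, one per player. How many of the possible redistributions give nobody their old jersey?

Let Aᵢ be the assignments in which player i gets their old jersey. We want the size of the complement of A₁∪…∪A_9.
By inclusion–exclusion this is Σ_{j=0}^{9} (−1)^j C(9,j)·(9−j)!.
Computing: 362880 − 362880 + 181440 − 60480 + 15120 − 3024 + 504 − 72 + 9 − 1 = 133496.

133496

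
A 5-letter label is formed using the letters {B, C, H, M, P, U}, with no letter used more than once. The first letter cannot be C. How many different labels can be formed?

The first letter has 6−1 = 5 choices (anything except C).
The remaining 4 letters are filled from the other 5 symbols without repetition: 5 × 4 × 3 × 2 = 120.
Total: 5 × 120 = 600.

600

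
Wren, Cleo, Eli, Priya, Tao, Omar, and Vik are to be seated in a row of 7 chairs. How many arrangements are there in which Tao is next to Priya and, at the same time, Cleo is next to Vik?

480

Treat {Tao,Priya} as one block (2 orders) and {Cleo,Vik} as another (2 orders).
That leaves 5 units to arrange: 2 × 2 × 5! = 4 × 120 = 480.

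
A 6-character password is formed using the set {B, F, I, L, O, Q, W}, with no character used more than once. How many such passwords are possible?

This is a permutation of 6 out of 7: P(7,6) = 7!/1!.
That product is 7 × 6 × 5 × 4 × 3 × 2 = 5040.

5040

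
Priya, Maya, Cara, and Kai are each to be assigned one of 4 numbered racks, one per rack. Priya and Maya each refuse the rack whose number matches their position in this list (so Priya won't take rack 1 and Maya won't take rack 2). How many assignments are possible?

14

Let Aᵢ (for i ∈ {1, 2}) be the placements that put person i in their forbidden rack. Any j of these fix j positions, leaving (4−j)! ways to fill the rest, and there are C(2,j) ways to pick which j.
By inclusion–exclusion, the number of valid placements is Σ_{j=0}^{2} (−1)^j C(2,j)·(4−j)!.
Computing: 24 − 12 + 2 = 14.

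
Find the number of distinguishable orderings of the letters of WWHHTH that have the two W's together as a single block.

20

Treat the 2 copies of W as a single block. The multiset to arrange is then {WW, H, H, H, T}, 5 items in all.
That gives (5)!/(3!) = 20 arrangements.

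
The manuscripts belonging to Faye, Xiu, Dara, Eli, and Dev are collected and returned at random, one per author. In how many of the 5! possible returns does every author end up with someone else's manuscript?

This is the derangement count D_5: permutations of 5 items with no fixed point.
By inclusion–exclusion this is Σ_{j=0}^{5} (−1)^j C(5,j)·(5−j)!.
Computing: 120 − 120 + 60 − 20 + 5 − 1 = 44.

44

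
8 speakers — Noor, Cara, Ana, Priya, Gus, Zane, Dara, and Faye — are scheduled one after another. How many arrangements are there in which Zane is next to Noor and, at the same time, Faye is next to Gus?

Treat {Zane,Noor} as one block (2 orders) and {Faye,Gus} as another (2 orders).
That leaves 6 units to arrange: 2 × 2 × 6! = 4 × 720 = 2880.

2880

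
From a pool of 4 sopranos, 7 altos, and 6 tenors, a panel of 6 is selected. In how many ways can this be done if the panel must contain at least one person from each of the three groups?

9996

Unrestricted: C(17,6) = 12376 ways to pick any 6 of the 17.
Selections missing a whole group: no sopranos → C(13,6) = 1716; no altos → C(10,6) = 210; no tenors → C(11,6) = 462.
Add back selections omitting two groups (i.e. drawn from a single group): C(4,6) + C(7,6) + C(6,6) = 8.
By inclusion–exclusion: 12376 − 2388 + 8 = 9996.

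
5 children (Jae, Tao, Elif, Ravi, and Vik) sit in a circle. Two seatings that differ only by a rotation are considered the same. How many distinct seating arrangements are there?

24

Around a circle, 5 distinct people have 5!/5 = (4)! = 24 rotationally distinct seatings.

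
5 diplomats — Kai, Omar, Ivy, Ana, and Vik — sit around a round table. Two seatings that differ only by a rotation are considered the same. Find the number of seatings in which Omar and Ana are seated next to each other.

Glue Omar and Ana into a block (2 internal orders). Seating 4 units around a circle gives (3)! arrangements.
So 2 × (3)! = 2 × 6 = 12.

12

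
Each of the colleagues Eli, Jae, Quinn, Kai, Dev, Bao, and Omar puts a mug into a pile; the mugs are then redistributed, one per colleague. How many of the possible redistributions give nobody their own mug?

Let Aᵢ be the assignments in which colleague i gets their own mug. We want the size of the complement of A₁∪…∪A_7.
By inclusion–exclusion this is Σ_{j=0}^{7} (−1)^j C(7,j)·(7−j)!.
Computing: 5040 − 5040 + 2520 − 840 + 210 − 42 + 7 − 1 = 1854.

1854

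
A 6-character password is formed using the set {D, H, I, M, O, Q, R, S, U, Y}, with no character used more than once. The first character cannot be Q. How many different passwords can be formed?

136080

The first character has 10−1 = 9 choices (anything except Q).
The remaining 5 characters are filled from the other 9 symbols without repetition: 9 × 8 × 7 × 6 × 5 = 15120.
Total: 9 × 15120 = 136080.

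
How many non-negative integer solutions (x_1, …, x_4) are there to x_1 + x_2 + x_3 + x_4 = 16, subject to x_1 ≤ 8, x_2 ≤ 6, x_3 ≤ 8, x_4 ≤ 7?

350

Ignoring the caps, the number of non-negative solutions to x_1+…+x_4 = 16 is C(19,3) = 969.
Subtract solutions that violate a single cap (substitute x_i' = x_i − (cap_i+1)): x_1 ≥ 9 gives C(10,3) = 120; x_2 ≥ 7 gives C(12,3) = 220; x_3 ≥ 9 gives C(10,3) = 120; x_4 ≥ 8 gives C(11,3) = 165. Together 625.
Add back pairs where two caps are both exceeded: 1 + 0 + 0 + 1 + 4 + 0 = 6.
By inclusion–exclusion the count is 969 − 625 + 6 = 350.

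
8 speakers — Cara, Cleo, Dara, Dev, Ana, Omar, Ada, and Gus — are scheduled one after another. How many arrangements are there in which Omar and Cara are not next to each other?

30240

There are 8! = 40320 arrangements in all. If Omar and Cara are adjacent, merging them into one block gives 2·(7)! = 10080 arrangements.
So 40320 − 10080 = 30240 arrangements keep them apart.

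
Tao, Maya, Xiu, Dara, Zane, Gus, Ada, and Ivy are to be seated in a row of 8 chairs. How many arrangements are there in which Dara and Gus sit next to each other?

10080

Treat {Dara, Gus} as a single unit. There are 7 units to order, and the pair itself can be ordered 2 ways.
That gives 2 × 7! = 2 × 5040 = 10080.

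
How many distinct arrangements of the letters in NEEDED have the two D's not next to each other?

40

Total arrangements of NEEDED: 6!/(3!·2!) = 60.
If the two D's are adjacent, glue them into one block, leaving 5 items to arrange: (5)!/(3!) = 20 ways.
Subtracting, 60 − 20 = 40 arrangements keep the D's apart.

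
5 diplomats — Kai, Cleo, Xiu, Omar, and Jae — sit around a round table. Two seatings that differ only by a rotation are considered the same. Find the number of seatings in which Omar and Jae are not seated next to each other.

12

All circular seatings of 5 people number (4)! = 24.
Those with Omar next to Jae: fuse the pair into one unit and seat 4 units around a circle — 2·(3)! = 12.
Subtracting, 24 − 12 = 12.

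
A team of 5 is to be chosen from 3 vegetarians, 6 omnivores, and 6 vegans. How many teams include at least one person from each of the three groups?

With no constraint there are C(15,5) = 3003 possible selections.
Subtract selections that omit an entire group: no vegetarians → C(12,5) = 792; no omnivores → C(9,5) = 126; no vegans → C(9,5) = 126.
Add back selections omitting two groups (i.e. drawn from a single group): C(3,5) + C(6,5) + C(6,5) = 12.
By inclusion–exclusion: 3003 − 1044 + 12 = 1971.

1971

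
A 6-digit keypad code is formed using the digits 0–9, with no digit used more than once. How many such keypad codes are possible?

151200

This is a permutation of 6 out of 10: P(10,6) = 10!/4!.
10 × 9 × 8 × 7 × 6 × 5 = 151200.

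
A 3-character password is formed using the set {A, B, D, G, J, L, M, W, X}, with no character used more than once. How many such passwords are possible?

504

Choose and order 3 of the 9 symbols: the first character has 9 options, the next 8, then 7.
That product is 9 × 8 × 7 = 504.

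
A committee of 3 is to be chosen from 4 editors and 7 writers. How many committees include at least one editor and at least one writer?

126

With no constraint there are C(11,3) = 165 possible selections.
Subtract selections that omit an entire group: no editors → C(7,3) = 35; no writers → C(4,3) = 4.
Both groups omitted at once is impossible, so 165 − 39 = 126.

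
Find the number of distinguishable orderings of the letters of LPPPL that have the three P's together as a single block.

3

Treat the 3 copies of P as a single block. The multiset to arrange is then {PPP, L, L}, 3 items in all.
That gives (3)!/(2!) = 3 arrangements.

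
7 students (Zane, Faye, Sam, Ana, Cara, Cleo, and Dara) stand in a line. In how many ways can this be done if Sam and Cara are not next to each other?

3600

Of the 7! = 5040 arrangements, those with Sam and Cara adjacent number 2 × 6! = 1440 (treat the pair as a block with 2 internal orders).
Complementary counting: 5040 − 1440 = 3600.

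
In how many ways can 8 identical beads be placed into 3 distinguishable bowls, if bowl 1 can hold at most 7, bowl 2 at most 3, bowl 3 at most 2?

11

Ignoring the caps, the number of non-negative solutions to x_1+…+x_3 = 8 is C(10,2) = 45.
Subtract solutions that violate a single cap (substitute x_i' = x_i − (cap_i+1)): x_1 ≥ 8 gives C(2,2) = 1; x_2 ≥ 4 gives C(6,2) = 15; x_3 ≥ 3 gives C(7,2) = 21. Together 37.
Add back pairs where two caps are both exceeded: 0 + 0 + 3 = 3.
By inclusion–exclusion the count is 45 − 37 + 3 = 11.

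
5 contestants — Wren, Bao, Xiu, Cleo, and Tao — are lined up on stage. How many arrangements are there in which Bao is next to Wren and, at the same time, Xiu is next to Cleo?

Treat {Bao,Wren} as one block (2 orders) and {Xiu,Cleo} as another (2 orders).
That leaves 3 units to arrange: 2 × 2 × 3! = 4 × 6 = 24.

24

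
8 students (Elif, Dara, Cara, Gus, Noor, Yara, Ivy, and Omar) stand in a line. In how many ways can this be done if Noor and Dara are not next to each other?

30240

There are 8! = 40320 arrangements in all. If Noor and Dara are adjacent, merging them into one block gives 2·(7)! = 10080 arrangements.
Complementary counting: 40320 − 10080 = 30240.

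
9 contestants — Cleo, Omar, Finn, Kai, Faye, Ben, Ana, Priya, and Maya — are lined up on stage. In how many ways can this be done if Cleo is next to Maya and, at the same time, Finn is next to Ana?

Treat {Cleo,Maya} as one block (2 orders) and {Finn,Ana} as another (2 orders).
That leaves 7 units to arrange: 2 × 2 × 7! = 4 × 5040 = 20160.

20160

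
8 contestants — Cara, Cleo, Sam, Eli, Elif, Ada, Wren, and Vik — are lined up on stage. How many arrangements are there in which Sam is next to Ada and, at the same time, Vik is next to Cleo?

2880

Treat {Sam,Ada} as one block (2 orders) and {Vik,Cleo} as another (2 orders).
That leaves 6 units to arrange: 2 × 2 × 6! = 4 × 720 = 2880.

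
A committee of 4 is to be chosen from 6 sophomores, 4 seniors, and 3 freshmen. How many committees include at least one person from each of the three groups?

Total 4-person selections from all 13: C(13,4) = 715.
Subtract selections that omit an entire group: no sophomores → C(7,4) = 35; no seniors → C(9,4) = 126; no freshmen → C(10,4) = 210.
Add back selections omitting two groups (i.e. drawn from a single group): C(6,4) + C(4,4) + C(3,4) = 16.
By inclusion–exclusion: 715 − 371 + 16 = 360.

360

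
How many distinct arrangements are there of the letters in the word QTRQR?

The 5 letters of QTRQR have repeats: Q appearing twice and R appearing twice.
So there are 5! / (2!·2!) = 30 distinguishable arrangements.

30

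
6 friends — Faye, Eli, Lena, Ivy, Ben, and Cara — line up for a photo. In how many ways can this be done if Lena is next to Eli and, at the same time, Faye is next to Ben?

96

Treat {Lena,Eli} as one block (2 orders) and {Faye,Ben} as another (2 orders).
That leaves 4 units to arrange: 2 × 2 × 4! = 4 × 24 = 96.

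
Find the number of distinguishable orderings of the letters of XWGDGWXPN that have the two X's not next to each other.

35280

Total arrangements of XWGDGWXPN: 9!/(2!·2!·2!) = 45360.
If the two X's are adjacent, glue them into one block, leaving 8 items to arrange: (8)!/(2!·2!) = 10080 ways.
Hence 45360 − 10080 = 35280.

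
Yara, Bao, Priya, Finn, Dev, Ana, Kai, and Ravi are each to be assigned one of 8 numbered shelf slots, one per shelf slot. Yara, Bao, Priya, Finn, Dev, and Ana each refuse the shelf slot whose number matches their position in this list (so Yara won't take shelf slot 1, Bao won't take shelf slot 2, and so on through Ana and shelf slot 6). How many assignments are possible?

Let Aᵢ (for 1 ≤ i ≤ 6) be the placements that put person i in their forbidden shelf slot. Any j of these fix j positions, leaving (8−j)! ways to fill the rest, and there are C(6,j) ways to pick which j.
By inclusion–exclusion, the number of valid placements is Σ_{j=0}^{6} (−1)^j C(6,j)·(8−j)!.
Computing: 40320 − 30240 + 10800 − 2400 + 360 − 36 + 2 = 18806.

18806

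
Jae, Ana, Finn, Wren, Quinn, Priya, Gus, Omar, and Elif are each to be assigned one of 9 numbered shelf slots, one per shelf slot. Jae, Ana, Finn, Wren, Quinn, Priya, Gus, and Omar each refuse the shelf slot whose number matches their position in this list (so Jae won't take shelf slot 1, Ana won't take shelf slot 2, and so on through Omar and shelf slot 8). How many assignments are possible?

148329

Let Aᵢ (for 1 ≤ i ≤ 8) be the placements that put person i in their forbidden shelf slot. Any j of these fix j positions, leaving (9−j)! ways to fill the rest, and there are C(8,j) ways to pick which j.
By inclusion–exclusion, the number of valid placements is Σ_{j=0}^{8} (−1)^j C(8,j)·(9−j)!.
Computing: 362880 − 322560 + 141120 − 40320 + 8400 − 1344 + 168 − 16 + 1 = 148329.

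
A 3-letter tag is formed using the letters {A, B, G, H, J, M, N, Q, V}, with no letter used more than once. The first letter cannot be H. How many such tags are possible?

448

The first letter has 9−1 = 8 choices (anything except H).
The remaining 2 letters are filled from the other 8 symbols without repetition: 8 × 7 = 56.
Total: 8 × 56 = 448.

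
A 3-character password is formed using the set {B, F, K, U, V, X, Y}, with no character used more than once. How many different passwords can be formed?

210

Choose and order 3 of the 7 symbols: the first character has 7 options, the next 6, then 5.
7 × 6 × 5 = 210.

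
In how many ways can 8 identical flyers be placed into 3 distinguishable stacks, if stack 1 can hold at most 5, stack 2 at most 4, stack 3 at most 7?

Ignoring the caps, the number of non-negative solutions to x_1+…+x_3 = 8 is C(10,2) = 45.
Subtract solutions that violate a single cap (substitute x_i' = x_i − (cap_i+1)): x_1 ≥ 6 gives C(4,2) = 6; x_2 ≥ 5 gives C(5,2) = 10; x_3 ≥ 8 gives C(2,2) = 1. Together 17.
No two caps can be exceeded simultaneously, so the pair terms are all 0.
By inclusion–exclusion the count is 45 − 17 + 0 = 28.

28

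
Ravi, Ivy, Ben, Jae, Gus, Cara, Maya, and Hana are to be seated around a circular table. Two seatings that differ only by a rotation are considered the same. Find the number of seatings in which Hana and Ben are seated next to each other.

1440

Treat {Hana, Ben} as one unit (2 internal orders) and seat the resulting 7 units around the table: (6)! circular arrangements.
So 2 × (6)! = 2 × 720 = 1440.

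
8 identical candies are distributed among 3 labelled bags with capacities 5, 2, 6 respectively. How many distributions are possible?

15

By stars and bars, unrestricted non-negative solutions to x_1+…+x_3 = 8 number C(8+2,2) = 45.
Subtract solutions that violate a single cap (substitute x_i' = x_i − (cap_i+1)): x_1 ≥ 6 gives C(4,2) = 6; x_2 ≥ 3 gives C(7,2) = 21; x_3 ≥ 7 gives C(3,2) = 3. Together 30.
No two caps can be exceeded simultaneously, so the pair terms are all 0.
By inclusion–exclusion the count is 45 − 30 + 0 = 15.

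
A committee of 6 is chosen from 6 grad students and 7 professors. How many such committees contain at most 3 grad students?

Split by how many grad students are chosen (0 through 3).
Sum: C(6,0)·C(7,6) + C(6,1)·C(7,5) + C(6,2)·C(7,4) + C(6,3)·C(7,3) = 7 + 126 + 525 + 700 = 1358.

1358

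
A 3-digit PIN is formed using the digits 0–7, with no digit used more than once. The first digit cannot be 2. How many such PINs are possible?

The first digit has 8−1 = 7 choices (anything except 2).
The remaining 2 digits are filled from the other 7 symbols without repetition: 7 × 6 = 42.
Total: 7 × 42 = 294.

294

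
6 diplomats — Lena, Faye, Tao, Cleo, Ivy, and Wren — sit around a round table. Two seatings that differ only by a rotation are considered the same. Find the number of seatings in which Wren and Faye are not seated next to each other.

72

Without the restriction there are (5)! = 120 seatings.
Seatings with Wren beside Faye: treat them as a block with 2 internal orders, giving 2 × (4)! = 48.
Subtracting, 120 − 48 = 72.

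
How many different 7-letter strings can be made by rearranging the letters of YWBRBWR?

YWBRBWR has 7 letters with B appearing twice, R appearing twice, and W appearing twice.
So there are 7! / (2!·2!·2!) = 630 distinguishable arrangements.

630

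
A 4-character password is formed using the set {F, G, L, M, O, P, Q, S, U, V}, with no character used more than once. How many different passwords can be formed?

5040

With no repetition, fill the 4 characters in order: 10 choices, then 9, down to 7.
That product is 10 × 9 × 8 × 7 = 5040.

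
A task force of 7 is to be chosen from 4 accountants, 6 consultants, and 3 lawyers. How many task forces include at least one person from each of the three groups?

1559

Total 7-person selections from all 13: C(13,7) = 1716.
Subtract selections that omit an entire group: no accountants → C(9,7) = 36; no consultants → C(7,7) = 1; no lawyers → C(10,7) = 120.
Add back selections omitting two groups (i.e. drawn from a single group): C(4,7) + C(6,7) + C(3,7) = 0.
By inclusion–exclusion: 1716 − 157 + 0 = 1559.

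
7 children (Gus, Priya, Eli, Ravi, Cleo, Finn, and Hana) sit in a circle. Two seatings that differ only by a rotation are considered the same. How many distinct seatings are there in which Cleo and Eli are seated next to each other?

Treat {Cleo, Eli} as one unit (2 internal orders) and seat the resulting 6 units around the table: (5)! circular arrangements.
So 2 × (5)! = 2 × 120 = 240.

240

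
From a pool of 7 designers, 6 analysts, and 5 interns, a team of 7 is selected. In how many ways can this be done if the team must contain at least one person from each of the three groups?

With no constraint there are C(18,7) = 31824 possible selections.
Subtract selections that omit an entire group: no designers → C(11,7) = 330; no analysts → C(12,7) = 792; no interns → C(13,7) = 1716.
Add back selections omitting two groups (i.e. drawn from a single group): C(7,7) + C(6,7) + C(5,7) = 1.
By inclusion–exclusion: 31824 − 2838 + 1 = 28987.

28987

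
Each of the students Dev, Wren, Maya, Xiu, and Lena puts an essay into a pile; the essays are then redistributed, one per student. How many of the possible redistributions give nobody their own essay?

Count assignments avoiding every fixed point. For any j of the 5 students fixed to their own essay, the other 5−j can be arranged in (5−j)! ways.
By inclusion–exclusion this is Σ_{j=0}^{5} (−1)^j C(5,j)·(5−j)!.
Computing: 120 − 120 + 60 − 20 + 5 − 1 = 44.

44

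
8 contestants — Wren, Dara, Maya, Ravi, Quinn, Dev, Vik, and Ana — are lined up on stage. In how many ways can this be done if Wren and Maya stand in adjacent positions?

Treat {Wren, Maya} as a single unit. There are 7 units to order, and the pair itself can be ordered 2 ways.
That gives 2 × 7! = 2 × 5040 = 10080.

10080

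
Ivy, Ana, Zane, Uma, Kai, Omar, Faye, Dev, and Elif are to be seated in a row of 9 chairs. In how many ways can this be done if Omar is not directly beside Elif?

282240

Of the 9! = 362880 arrangements, those with Omar and Elif adjacent number 2 × 8! = 80640 (treat the pair as a block with 2 internal orders).
Complementary counting: 362880 − 80640 = 282240.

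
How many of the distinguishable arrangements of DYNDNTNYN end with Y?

With the last slot taken by Y, it remains to arrange the other 8 letters (DNDNTNYN).
Those 8 letters have D appearing twice and N appearing 4 times, giving (8)!/(4!·2!) = 840.

840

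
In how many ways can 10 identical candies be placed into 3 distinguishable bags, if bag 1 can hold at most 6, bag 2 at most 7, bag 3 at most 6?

40

By stars and bars, unrestricted non-negative solutions to x_1+…+x_3 = 10 number C(10+2,2) = 66.
Subtract solutions that violate a single cap (substitute x_i' = x_i − (cap_i+1)): x_1 ≥ 7 gives C(5,2) = 10; x_2 ≥ 8 gives C(4,2) = 6; x_3 ≥ 7 gives C(5,2) = 10. Together 26.
No two caps can be exceeded simultaneously, so the pair terms are all 0.
By inclusion–exclusion the count is 66 − 26 + 0 = 40.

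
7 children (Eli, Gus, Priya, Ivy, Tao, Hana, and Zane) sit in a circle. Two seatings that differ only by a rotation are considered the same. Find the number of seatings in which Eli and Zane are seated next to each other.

240

Treat {Eli, Zane} as one unit (2 internal orders) and seat the resulting 6 units around the table: (5)! circular arrangements.
So 2 × (5)! = 2 × 120 = 240.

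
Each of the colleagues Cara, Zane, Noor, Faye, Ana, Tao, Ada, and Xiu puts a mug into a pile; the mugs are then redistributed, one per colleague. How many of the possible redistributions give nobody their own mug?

Count assignments avoiding every fixed point. For any j of the 8 colleagues fixed to their own mug, the other 8−j can be arranged in (8−j)! ways.
By inclusion–exclusion this is Σ_{j=0}^{8} (−1)^j C(8,j)·(8−j)!.
Computing: 40320 − 40320 + 20160 − 6720 + 1680 − 336 + 56 − 8 + 1 = 14833.

14833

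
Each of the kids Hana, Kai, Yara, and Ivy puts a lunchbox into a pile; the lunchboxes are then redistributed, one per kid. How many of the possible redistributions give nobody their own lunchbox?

9

Count assignments avoiding every fixed point. For any j of the 4 kids fixed to their own lunchbox, the other 4−j can be arranged in (4−j)! ways.
By inclusion–exclusion this is Σ_{j=0}^{4} (−1)^j C(4,j)·(4−j)!.
Computing: 24 − 24 + 12 − 4 + 1 = 9.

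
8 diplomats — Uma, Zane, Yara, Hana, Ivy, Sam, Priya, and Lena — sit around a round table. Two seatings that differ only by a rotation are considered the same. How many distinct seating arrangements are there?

5040

Around a circle, 8 distinct people have 8!/8 = (7)! = 5040 rotationally distinct seatings.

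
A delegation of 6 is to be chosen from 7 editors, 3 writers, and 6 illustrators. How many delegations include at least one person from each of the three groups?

With no constraint there are C(16,6) = 8008 possible selections.
Subtract selections that omit an entire group: no editors → C(9,6) = 84; no writers → C(13,6) = 1716; no illustrators → C(10,6) = 210.
Add back selections omitting two groups (i.e. drawn from a single group): C(7,6) + C(3,6) + C(6,6) = 8.
By inclusion–exclusion: 8008 − 2010 + 8 = 6006.

6006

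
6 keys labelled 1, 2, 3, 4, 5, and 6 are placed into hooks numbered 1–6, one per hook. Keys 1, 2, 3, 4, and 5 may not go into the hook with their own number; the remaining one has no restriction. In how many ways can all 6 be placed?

309

Let Aᵢ (for 1 ≤ i ≤ 5) be the placements that put key i in its forbidden hook. Any j of these fix j positions, leaving (6−j)! ways to fill the rest, and there are C(5,j) ways to pick which j.
By inclusion–exclusion, the number of valid placements is Σ_{j=0}^{5} (−1)^j C(5,j)·(6−j)!.
Computing: 720 − 600 + 240 − 60 + 10 − 1 = 309.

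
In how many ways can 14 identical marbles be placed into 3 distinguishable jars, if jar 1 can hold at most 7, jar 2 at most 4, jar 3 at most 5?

Without the upper bounds there are C(16,2) = 120 ways to split 14 among 3 jars.
Subtract solutions that violate a single cap (substitute x_i' = x_i − (cap_i+1)): x_1 ≥ 8 gives C(8,2) = 28; x_2 ≥ 5 gives C(11,2) = 55; x_3 ≥ 6 gives C(10,2) = 45. Together 128.
Add back pairs where two caps are both exceeded: 3 + 1 + 10 = 14.
By inclusion–exclusion the count is 120 − 128 + 14 = 6.

6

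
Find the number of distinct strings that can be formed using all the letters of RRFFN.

The 5 letters of RRFFN have repeats: F appearing twice and R appearing twice.
The number of distinct arrangements is 5!/(2!·2!) = 120/4 = 30.

30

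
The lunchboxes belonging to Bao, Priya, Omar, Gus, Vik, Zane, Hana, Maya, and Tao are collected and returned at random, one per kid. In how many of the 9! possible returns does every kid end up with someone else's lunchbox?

133496

Let Aᵢ be the assignments in which kid i gets their own lunchbox. We want the size of the complement of A₁∪…∪A_9.
By inclusion–exclusion this is Σ_{j=0}^{9} (−1)^j C(9,j)·(9−j)!.
Computing: 362880 − 362880 + 181440 − 60480 + 15120 − 3024 + 504 − 72 + 9 − 1 = 133496.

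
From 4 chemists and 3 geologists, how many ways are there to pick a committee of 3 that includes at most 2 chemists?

31

Split by how many chemists are chosen (0 through 2).
Sum: C(4,0)·C(3,3) + C(4,1)·C(3,2) + C(4,2)·C(3,1) = 1 + 12 + 18 = 31.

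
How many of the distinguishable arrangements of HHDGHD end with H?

30

Fix H in the last position and arrange the remaining 5 letters.
Those 5 letters have D appearing twice and H appearing twice, giving (5)!/(2!·2!) = 30.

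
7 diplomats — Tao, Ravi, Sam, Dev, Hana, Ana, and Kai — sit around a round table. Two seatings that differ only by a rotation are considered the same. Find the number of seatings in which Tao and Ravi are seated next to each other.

240

Glue Tao and Ravi into a block (2 internal orders). Seating 6 units around a circle gives (5)! arrangements.
So 2 × (5)! = 2 × 120 = 240.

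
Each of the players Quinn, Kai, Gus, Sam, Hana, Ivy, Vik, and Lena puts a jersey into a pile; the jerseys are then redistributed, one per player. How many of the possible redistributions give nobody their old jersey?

Count assignments avoiding every fixed point. For any j of the 8 players fixed to their old jersey, the other 8−j can be arranged in (8−j)! ways.
By inclusion–exclusion this is Σ_{j=0}^{8} (−1)^j C(8,j)·(8−j)!.
Computing: 40320 − 40320 + 20160 − 6720 + 1680 − 336 + 56 − 8 + 1 = 14833.

14833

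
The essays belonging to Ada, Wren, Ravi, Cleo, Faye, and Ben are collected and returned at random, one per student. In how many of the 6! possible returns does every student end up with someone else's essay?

265

This is the derangement count D_6: permutations of 6 items with no fixed point.
By inclusion–exclusion this is Σ_{j=0}^{6} (−1)^j C(6,j)·(6−j)!.
Computing: 720 − 720 + 360 − 120 + 30 − 6 + 1 = 265.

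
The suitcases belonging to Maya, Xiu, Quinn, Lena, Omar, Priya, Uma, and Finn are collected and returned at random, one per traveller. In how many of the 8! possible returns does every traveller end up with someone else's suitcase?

Count assignments avoiding every fixed point. For any j of the 8 travellers fixed to their own suitcase, the other 8−j can be arranged in (8−j)! ways.
By inclusion–exclusion this is Σ_{j=0}^{8} (−1)^j C(8,j)·(8−j)!.
Computing: 40320 − 40320 + 20160 − 6720 + 1680 − 336 + 56 − 8 + 1 = 14833.

14833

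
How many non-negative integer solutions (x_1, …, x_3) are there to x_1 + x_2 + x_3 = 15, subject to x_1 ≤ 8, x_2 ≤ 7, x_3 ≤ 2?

6

Ignoring the caps, the number of non-negative solutions to x_1+…+x_3 = 15 is C(17,2) = 136.
Subtract solutions that violate a single cap (substitute x_i' = x_i − (cap_i+1)): x_1 ≥ 9 gives C(8,2) = 28; x_2 ≥ 8 gives C(9,2) = 36; x_3 ≥ 3 gives C(14,2) = 91. Together 155.
Add back pairs where two caps are both exceeded: 0 + 10 + 15 = 25.
By inclusion–exclusion the count is 136 − 155 + 25 = 6.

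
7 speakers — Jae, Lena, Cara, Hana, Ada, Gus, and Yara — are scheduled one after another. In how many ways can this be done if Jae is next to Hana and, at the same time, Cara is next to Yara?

Treat {Jae,Hana} as one block (2 orders) and {Cara,Yara} as another (2 orders).
That leaves 5 units to arrange: 2 × 2 × 5! = 4 × 120 = 480.

480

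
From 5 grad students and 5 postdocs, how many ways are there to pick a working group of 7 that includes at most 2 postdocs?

Split by how many postdocs are chosen (0 through 2).
Sum: C(5,0)·C(5,7) + C(5,1)·C(5,6) + C(5,2)·C(5,5) = 0 + 0 + 10 = 10.

10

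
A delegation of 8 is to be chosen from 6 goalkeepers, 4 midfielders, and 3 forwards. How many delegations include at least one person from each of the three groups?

Total 8-person selections from all 13: C(13,8) = 1287.
Selections missing a whole group: no goalkeepers → C(7,8) = 0; no midfielders → C(9,8) = 9; no forwards → C(10,8) = 45.
Add back selections omitting two groups (i.e. drawn from a single group): C(6,8) + C(4,8) + C(3,8) = 0.
By inclusion–exclusion: 1287 − 54 + 0 = 1233.

1233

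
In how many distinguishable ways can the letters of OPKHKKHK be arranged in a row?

Letter multiplicities in OPKHKKHK: H×2, K×4, O×1, P×1.
The number of distinct arrangements is 8!/(4!·2!) = 40320/48 = 840.

840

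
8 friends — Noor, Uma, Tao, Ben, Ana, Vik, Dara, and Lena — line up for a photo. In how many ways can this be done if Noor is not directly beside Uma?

30240

There are 8! = 40320 arrangements in all. If Noor and Uma are adjacent, merging them into one block gives 2·(7)! = 10080 arrangements.
So 40320 − 10080 = 30240 arrangements keep them apart.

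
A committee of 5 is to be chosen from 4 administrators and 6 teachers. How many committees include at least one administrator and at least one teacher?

246

Unrestricted: C(10,5) = 252 ways to pick any 5 of the 10.
Selections missing a whole group: no administrators → C(6,5) = 6; no teachers → C(4,5) = 0.
Both groups omitted at once is impossible, so 252 − 6 = 246.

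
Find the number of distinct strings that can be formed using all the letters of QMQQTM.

Letter multiplicities in QMQQTM: M×2, Q×3, T×1.
Dividing 6! = 720 by 3!·2! = 12 for the repeated letters gives 60.

60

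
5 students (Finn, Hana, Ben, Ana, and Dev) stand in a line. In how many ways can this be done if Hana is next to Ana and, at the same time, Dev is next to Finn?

Treat {Hana,Ana} as one block (2 orders) and {Dev,Finn} as another (2 orders).
That leaves 3 units to arrange: 2 × 2 × 3! = 4 × 6 = 24.

24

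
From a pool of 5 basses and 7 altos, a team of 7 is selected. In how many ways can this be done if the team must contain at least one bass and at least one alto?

791

Unrestricted: C(12,7) = 792 ways to pick any 7 of the 12.
Selections missing a whole group: no basses → C(7,7) = 1; no altos → C(5,7) = 0.
Both groups omitted at once is impossible, so 792 − 1 = 791.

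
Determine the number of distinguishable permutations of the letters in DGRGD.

Letter multiplicities in DGRGD: D×2, G×2, R×1.
Dividing 5! = 120 by 2!·2! = 4 for the repeated letters gives 30.

30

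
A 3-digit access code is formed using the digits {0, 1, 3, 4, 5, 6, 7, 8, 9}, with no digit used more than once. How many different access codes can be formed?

504

This is a permutation of 3 out of 9: P(9,3) = 9!/6!.
That product is 9 × 8 × 7 = 504.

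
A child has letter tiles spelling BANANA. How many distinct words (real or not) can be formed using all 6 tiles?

BANANA has 6 letters with A appearing 3 times and N appearing twice.
So there are 6! / (3!·2!) = 60 distinguishable arrangements.

60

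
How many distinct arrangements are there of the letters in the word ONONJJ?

90

Letter multiplicities in ONONJJ: J×2, N×2, O×2.
Dividing 6! = 720 by 2!·2!·2! = 8 for the repeated letters gives 90.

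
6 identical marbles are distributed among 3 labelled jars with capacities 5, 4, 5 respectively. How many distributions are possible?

Ignoring the caps, the number of non-negative solutions to x_1+…+x_3 = 6 is C(8,2) = 28.
Subtract solutions that violate a single cap (substitute x_i' = x_i − (cap_i+1)): x_1 ≥ 6 gives C(2,2) = 1; x_2 ≥ 5 gives C(3,2) = 3; x_3 ≥ 6 gives C(2,2) = 1. Together 5.
No two caps can be exceeded simultaneously, so the pair terms are all 0.
By inclusion–exclusion the count is 28 − 5 + 0 = 23.

23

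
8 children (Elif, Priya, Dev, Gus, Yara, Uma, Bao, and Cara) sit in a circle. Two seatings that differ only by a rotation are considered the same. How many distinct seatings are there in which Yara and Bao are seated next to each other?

1440

Glue Yara and Bao into a block (2 internal orders). Seating 7 units around a circle gives (6)! arrangements.
So 2 × (6)! = 2 × 720 = 1440.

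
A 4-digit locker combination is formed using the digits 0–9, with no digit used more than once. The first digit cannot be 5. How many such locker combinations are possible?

The first digit has 10−1 = 9 choices (anything except 5).
The remaining 3 digits are filled from the other 9 symbols without repetition: 9 × 8 × 7 = 504.
Total: 9 × 504 = 4536.

4536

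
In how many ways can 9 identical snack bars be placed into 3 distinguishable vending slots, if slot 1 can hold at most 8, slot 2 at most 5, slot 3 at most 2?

17

Ignoring the caps, the number of non-negative solutions to x_1+…+x_3 = 9 is C(11,2) = 55.
Subtract solutions that violate a single cap (substitute x_i' = x_i − (cap_i+1)): x_1 ≥ 9 gives C(2,2) = 1; x_2 ≥ 6 gives C(5,2) = 10; x_3 ≥ 3 gives C(8,2) = 28. Together 39.
Add back pairs where two caps are both exceeded: 0 + 0 + 1 = 1.
By inclusion–exclusion the count is 55 − 39 + 1 = 17.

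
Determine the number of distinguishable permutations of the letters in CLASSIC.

1260

Letter multiplicities in CLASSIC: A×1, C×2, I×1, L×1, S×2.
The number of distinct arrangements is 7!/(2!·2!) = 5040/4 = 1260.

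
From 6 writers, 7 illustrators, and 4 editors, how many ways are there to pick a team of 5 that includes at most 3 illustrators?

5817

Split by how many illustrators are chosen (0 through 3).
Sum: C(7,0)·C(10,5) + C(7,1)·C(10,4) + C(7,2)·C(10,3) + C(7,3)·C(10,2) = 252 + 1470 + 2520 + 1575 = 5817.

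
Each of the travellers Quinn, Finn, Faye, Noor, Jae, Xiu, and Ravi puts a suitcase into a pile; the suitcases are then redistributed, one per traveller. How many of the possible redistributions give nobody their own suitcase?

1854

Let Aᵢ be the assignments in which traveller i gets their own suitcase. We want the size of the complement of A₁∪…∪A_7.
By inclusion–exclusion this is Σ_{j=0}^{7} (−1)^j C(7,j)·(7−j)!.
Computing: 5040 − 5040 + 2520 − 840 + 210 − 42 + 7 − 1 = 1854.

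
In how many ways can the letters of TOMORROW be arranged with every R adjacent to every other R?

Treat the 2 copies of R as a single block. The multiset to arrange is then {RR, M, O, O, O, T, W}, 7 items in all.
That gives (7)!/(3!) = 840 arrangements.

840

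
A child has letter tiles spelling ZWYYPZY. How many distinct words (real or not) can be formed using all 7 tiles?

The 7 letters of ZWYYPZY have repeats: Y appearing 3 times and Z appearing twice.
So there are 7! / (3!·2!) = 420 distinguishable arrangements.

420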